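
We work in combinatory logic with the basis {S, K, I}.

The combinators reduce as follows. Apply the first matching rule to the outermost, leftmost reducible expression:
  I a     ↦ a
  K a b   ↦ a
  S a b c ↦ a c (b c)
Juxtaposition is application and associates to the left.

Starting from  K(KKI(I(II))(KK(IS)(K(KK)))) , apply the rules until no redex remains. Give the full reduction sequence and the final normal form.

  start: K(KKI(I(II))(KK(IS)(K(KK))))
  →1  K(K(I(II))(KK(IS)(K(KK))))
  →2  K(I(II))
  →3  K(II)
  →4  KI

Answer: normal form = KI  (in 4 steps)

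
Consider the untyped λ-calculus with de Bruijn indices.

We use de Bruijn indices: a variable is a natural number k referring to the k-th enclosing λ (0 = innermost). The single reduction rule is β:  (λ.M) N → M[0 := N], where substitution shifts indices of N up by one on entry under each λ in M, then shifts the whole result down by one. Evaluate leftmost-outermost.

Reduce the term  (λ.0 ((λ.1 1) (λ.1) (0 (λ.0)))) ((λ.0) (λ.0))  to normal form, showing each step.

Answer: normal form = λ.0  (in 10 steps)

Reduction:
  start: (λ.0 ((λ.1 1) (λ.1) (0 (λ.0)))) ((λ.0) (λ.0))
  →1  (λ.0) (λ.0) ((λ.(λ.0) (λ.0) ((λ.0) (λ.0))) (λ.(λ.0) (λ.0)) ((λ.0) (λ.0) (λ.0)))
  →2  (λ.0) ((λ.(λ.0) (λ.0) ((λ.0) (λ.0))) (λ.(λ.0) (λ.0)) ((λ.0) (λ.0) (λ.0)))
  →3  (λ.(λ.0) (λ.0) ((λ.0) (λ.0))) (λ.(λ.0) (λ.0)) ((λ.0) (λ.0) (λ.0))
  →4  (λ.0) (λ.0) ((λ.0) (λ.0)) ((λ.0) (λ.0) (λ.0))
  →5  (λ.0) ((λ.0) (λ.0)) ((λ.0) (λ.0) (λ.0))
  →6  (λ.0) (λ.0) ((λ.0) (λ.0) (λ.0))
  →7  (λ.0) ((λ.0) (λ.0) (λ.0))
  →8  (λ.0) (λ.0) (λ.0)
  →9  (λ.0) (λ.0)
  →10  λ.0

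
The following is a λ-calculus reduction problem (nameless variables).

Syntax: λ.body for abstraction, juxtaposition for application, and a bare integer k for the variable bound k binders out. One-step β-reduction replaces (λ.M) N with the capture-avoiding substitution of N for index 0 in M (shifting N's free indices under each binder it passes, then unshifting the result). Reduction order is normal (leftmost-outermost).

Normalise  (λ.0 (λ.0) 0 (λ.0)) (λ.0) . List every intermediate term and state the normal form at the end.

  start: (λ.0 (λ.0) 0 (λ.0)) (λ.0)
  →1  (λ.0) (λ.0) (λ.0) (λ.0)
  →2  (λ.0) (λ.0) (λ.0)
  →3  (λ.0) (λ.0)
  →4  λ.0

Answer: normal form = λ.0  (in 4 steps)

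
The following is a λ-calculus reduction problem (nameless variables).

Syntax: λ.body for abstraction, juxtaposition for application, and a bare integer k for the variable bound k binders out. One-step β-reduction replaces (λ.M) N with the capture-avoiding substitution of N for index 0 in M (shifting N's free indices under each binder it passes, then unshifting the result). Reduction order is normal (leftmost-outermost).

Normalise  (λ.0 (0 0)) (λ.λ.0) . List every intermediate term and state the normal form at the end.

  start: (λ.0 (0 0)) (λ.λ.0)
  →1  (λ.λ.0) ((λ.λ.0) (λ.λ.0))
  →2  λ.0

Answer: normal form = λ.0  (in 2 steps)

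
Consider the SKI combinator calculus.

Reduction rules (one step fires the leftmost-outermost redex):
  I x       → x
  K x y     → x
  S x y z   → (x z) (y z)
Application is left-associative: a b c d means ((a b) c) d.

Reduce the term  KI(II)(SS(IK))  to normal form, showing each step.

  start: KI(II)(SS(IK))
  →1  I(SS(IK))
  →2  SS(IK)
  →3  SSK

Answer: normal form = SSK  (in 3 steps)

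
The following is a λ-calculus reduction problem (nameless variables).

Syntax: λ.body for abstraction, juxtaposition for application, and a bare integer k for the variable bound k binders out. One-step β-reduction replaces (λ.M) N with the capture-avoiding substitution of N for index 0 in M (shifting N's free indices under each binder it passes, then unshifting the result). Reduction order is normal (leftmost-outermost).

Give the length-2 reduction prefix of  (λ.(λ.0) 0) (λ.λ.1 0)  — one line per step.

  start: (λ.(λ.0) 0) (λ.λ.1 0)
  →1  (λ.0) (λ.λ.1 0)
  →2  λ.λ.1 0

Answer: after 2 steps: λ.λ.1 0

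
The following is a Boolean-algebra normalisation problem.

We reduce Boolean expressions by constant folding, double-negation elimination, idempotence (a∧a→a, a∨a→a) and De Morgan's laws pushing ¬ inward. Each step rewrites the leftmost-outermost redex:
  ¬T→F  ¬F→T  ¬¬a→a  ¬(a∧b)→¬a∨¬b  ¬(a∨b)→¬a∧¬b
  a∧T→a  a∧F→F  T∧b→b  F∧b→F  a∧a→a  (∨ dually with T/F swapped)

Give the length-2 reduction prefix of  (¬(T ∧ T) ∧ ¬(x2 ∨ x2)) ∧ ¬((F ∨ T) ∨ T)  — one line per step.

  start: (¬(T ∧ T) ∧ ¬(x2 ∨ x2)) ∧ ¬((F ∨ T) ∨ T)
  [1] ((¬T ∨ ¬T) ∧ ¬(x2 ∨ x2)) ∧ ¬((F ∨ T) ∨ T)
  [2] (¬T ∧ ¬(x2 ∨ x2)) ∧ ¬((F ∨ T) ∨ T)

Answer: after 2 steps: (¬T ∧ ¬(x2 ∨ x2)) ∧ ¬((F ∨ T) ∨ T)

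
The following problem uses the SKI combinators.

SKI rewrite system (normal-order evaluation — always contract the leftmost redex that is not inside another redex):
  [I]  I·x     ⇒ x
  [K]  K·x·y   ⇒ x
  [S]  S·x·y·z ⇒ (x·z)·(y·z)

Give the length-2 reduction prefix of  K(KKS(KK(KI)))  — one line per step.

Answer: after 2 steps: K(KK)

Working:
  start: K(KKS(KK(KI)))
  [1] K(K(KK(KI)))
  [2] K(KK)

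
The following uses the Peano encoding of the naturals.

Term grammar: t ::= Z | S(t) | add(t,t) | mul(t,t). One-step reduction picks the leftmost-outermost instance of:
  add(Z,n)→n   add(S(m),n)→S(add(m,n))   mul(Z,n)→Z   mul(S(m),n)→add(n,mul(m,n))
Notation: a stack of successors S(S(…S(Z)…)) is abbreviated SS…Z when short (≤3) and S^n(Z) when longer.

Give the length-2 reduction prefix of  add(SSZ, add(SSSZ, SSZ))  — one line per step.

  start: add(SSZ, add(SSSZ, SSZ))
  step 1: S(add(SZ, add(SSSZ, SSZ)))
  step 2: S(S(add(Z, add(SSSZ, SSZ))))

Answer: after 2 steps: S(S(add(Z, add(SSSZ, SSZ))))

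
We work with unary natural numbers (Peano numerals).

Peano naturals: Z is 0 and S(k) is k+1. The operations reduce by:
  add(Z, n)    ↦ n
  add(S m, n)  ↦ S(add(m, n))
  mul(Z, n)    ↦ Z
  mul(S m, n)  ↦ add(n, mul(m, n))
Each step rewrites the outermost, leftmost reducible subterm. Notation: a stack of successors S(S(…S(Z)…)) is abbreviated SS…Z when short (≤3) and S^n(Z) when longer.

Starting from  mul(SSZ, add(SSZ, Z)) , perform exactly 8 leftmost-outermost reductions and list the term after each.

  start: mul(SSZ, add(SSZ, Z))
  step 1: add(add(SSZ, Z), mul(SZ, add(SSZ, Z)))
  step 2: add(S(add(SZ, Z)), mul(SZ, add(SSZ, Z)))
  step 3: S(add(add(SZ, Z), mul(SZ, add(SSZ, Z))))
  step 4: S(add(S(add(Z, Z)), mul(SZ, add(SSZ, Z))))
  step 5: S(S(add(add(Z, Z), mul(SZ, add(SSZ, Z)))))
  step 6: S(S(add(Z, mul(SZ, add(SSZ, Z)))))
  step 7: S(S(mul(SZ, add(SSZ, Z))))
  step 8: S(S(add(add(SSZ, Z), mul(Z, add(SSZ, Z)))))

Answer: after 8 steps: S(S(add(add(SSZ, Z), mul(Z, add(SSZ, Z)))))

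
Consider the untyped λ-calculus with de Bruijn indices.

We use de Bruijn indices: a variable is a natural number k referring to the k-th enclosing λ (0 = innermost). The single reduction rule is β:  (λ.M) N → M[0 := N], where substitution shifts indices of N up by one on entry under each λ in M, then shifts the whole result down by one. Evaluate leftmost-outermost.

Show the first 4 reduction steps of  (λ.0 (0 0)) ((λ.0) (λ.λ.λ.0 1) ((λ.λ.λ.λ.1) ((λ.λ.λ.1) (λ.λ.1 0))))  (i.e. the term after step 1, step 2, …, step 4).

  start: (λ.0 (0 0)) ((λ.0) (λ.λ.λ.0 1) ((λ.λ.λ.λ.1) ((λ.λ.λ.1) (λ.λ.1 0))))
  step 1: (λ.0) (λ.λ.λ.0 1) ((λ.λ.λ.λ.1) ((λ.λ.λ.1) (λ.λ.1 0))) ((λ.0) (λ.λ.λ.0 1) ((λ.λ.λ.λ.1) ((λ.λ.λ.1) (λ.λ.1 0))) ((λ.0) (λ.λ.λ.0 1) ((λ.λ.λ.λ.1) ((λ.λ.λ.1) (λ.λ.1 0)))))
  step 2: (λ.λ.λ.0 1) ((λ.λ.λ.λ.1) ((λ.λ.λ.1) (λ.λ.1 0))) ((λ.0) (λ.λ.λ.0 1) ((λ.λ.λ.λ.1) ((λ.λ.λ.1) (λ.λ.1 0))) ((λ.0) (λ.λ.λ.0 1) ((λ.λ.λ.λ.1) ((λ.λ.λ.1) (λ.λ.1 0)))))
  step 3: (λ.λ.0 1) ((λ.0) (λ.λ.λ.0 1) ((λ.λ.λ.λ.1) ((λ.λ.λ.1) (λ.λ.1 0))) ((λ.0) (λ.λ.λ.0 1) ((λ.λ.λ.λ.1) ((λ.λ.λ.1) (λ.λ.1 0)))))
  step 4: λ.0 ((λ.0) (λ.λ.λ.0 1) ((λ.λ.λ.λ.1) ((λ.λ.λ.1) (λ.λ.1 0))) ((λ.0) (λ.λ.λ.0 1) ((λ.λ.λ.λ.1) ((λ.λ.λ.1) (λ.λ.1 0)))))

Answer: after 4 steps: λ.0 ((λ.0) (λ.λ.λ.0 1) ((λ.λ.λ.λ.1) ((λ.λ.λ.1) (λ.λ.1 0))) ((λ.0) (λ.λ.λ.0 1) ((λ.λ.λ.λ.1) ((λ.λ.λ.1) (λ.λ.1 0)))))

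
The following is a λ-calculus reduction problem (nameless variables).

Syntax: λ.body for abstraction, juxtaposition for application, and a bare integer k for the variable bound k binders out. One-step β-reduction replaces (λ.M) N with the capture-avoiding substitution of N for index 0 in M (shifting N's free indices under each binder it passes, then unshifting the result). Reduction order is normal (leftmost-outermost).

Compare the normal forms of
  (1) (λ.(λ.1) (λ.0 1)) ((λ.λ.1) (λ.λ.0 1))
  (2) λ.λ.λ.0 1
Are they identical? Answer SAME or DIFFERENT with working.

Answer: SAME — A ⇓ λ.λ.λ.0 1, B ⇓ λ.λ.λ.0 1

Reduction:
Term A:
  start: (λ.(λ.1) (λ.0 1)) ((λ.λ.1) (λ.λ.0 1))
  step 1: (λ.(λ.λ.1) (λ.λ.0 1)) (λ.0 ((λ.λ.1) (λ.λ.0 1)))
  step 2: (λ.λ.1) (λ.λ.0 1)
  step 3: λ.λ.λ.0 1

Term B:
  start: λ.λ.λ.0 1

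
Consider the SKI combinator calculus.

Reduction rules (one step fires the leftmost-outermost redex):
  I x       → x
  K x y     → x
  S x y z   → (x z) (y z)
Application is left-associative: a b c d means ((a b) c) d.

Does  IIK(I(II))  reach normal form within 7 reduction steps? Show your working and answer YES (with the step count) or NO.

  start: IIK(I(II))
  [1] IK(I(II))
  [2] K(I(II))
  [3] K(II)
  [4] KI

Answer: YES — reaches normal form KI in 4 ≤ 7 steps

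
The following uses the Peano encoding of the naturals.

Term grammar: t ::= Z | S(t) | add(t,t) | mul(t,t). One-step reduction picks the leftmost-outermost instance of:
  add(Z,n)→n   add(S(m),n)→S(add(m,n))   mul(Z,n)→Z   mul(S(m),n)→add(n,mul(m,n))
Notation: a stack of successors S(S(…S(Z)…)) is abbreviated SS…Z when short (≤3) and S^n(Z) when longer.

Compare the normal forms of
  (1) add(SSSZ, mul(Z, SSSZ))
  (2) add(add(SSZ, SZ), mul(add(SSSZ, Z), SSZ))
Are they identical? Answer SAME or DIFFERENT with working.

Term A:
  start: add(SSSZ, mul(Z, SSSZ))
  step 1: S(add(SSZ, mul(Z, SSSZ)))
  step 2: S(S(add(SZ, mul(Z, SSSZ))))
  step 3: S(S(S(add(Z, mul(Z, SSSZ)))))
  step 4: S(S(S(mul(Z, SSSZ))))
  step 5: SSSZ

Term B:
  start: add(add(SSZ, SZ), mul(add(SSSZ, Z), SSZ))
  step 1: add(S(add(SZ, SZ)), mul(add(SSSZ, Z), SSZ))
  step 2: S(add(add(SZ, SZ), mul(add(SSSZ, Z), SSZ)))
  step 3: S(add(S(add(Z, SZ)), mul(add(SSSZ, Z), SSZ)))
  step 4: S(S(add(add(Z, SZ), mul(add(SSSZ, Z), SSZ))))
  step 5: S(S(add(SZ, mul(add(SSSZ, Z), SSZ))))
  step 6: S(S(S(add(Z, mul(add(SSSZ, Z), SSZ)))))
  step 7: S(S(S(mul(add(SSSZ, Z), SSZ))))
  step 8: S(S(S(mul(S(add(SSZ, Z)), SSZ))))
  step 9: S(S(S(add(SSZ, mul(add(SSZ, Z), SSZ)))))
  step 10: S(S(S(S(add(SZ, mul(add(SSZ, Z), SSZ))))))
  step 11: S(S(S(S(S(add(Z, mul(add(SSZ, Z), SSZ)))))))
  step 12: S(S(S(S(S(mul(add(SSZ, Z), SSZ))))))
  step 13: S(S(S(S(S(mul(S(add(SZ, Z)), SSZ))))))
  step 14: S(S(S(S(S(add(SSZ, mul(add(SZ, Z), SSZ)))))))
  step 15: S(S(S(S(S(S(add(SZ, mul(add(SZ, Z), SSZ))))))))
  step 16: S(S(S(S(S(S(S(add(Z, mul(add(SZ, Z), SSZ)))))))))
  step 17: S(S(S(S(S(S(S(mul(add(SZ, Z), SSZ))))))))
  step 18: S(S(S(S(S(S(S(mul(S(add(Z, Z)), SSZ))))))))
  step 19: S(S(S(S(S(S(S(add(SSZ, mul(add(Z, Z), SSZ)))))))))
  step 20: S(S(S(S(S(S(S(S(add(SZ, mul(add(Z, Z), SSZ))))))))))
  step 21: S(S(S(S(S(S(S(S(S(add(Z, mul(add(Z, Z), SSZ)))))))))))
  step 22: S(S(S(S(S(S(S(S(S(mul(add(Z, Z), SSZ))))))))))
  step 23: S(S(S(S(S(S(S(S(S(mul(Z, SSZ))))))))))
  step 24: S^9(Z)

Answer: DIFFERENT — A ⇓ SSSZ, B ⇓ S^9(Z)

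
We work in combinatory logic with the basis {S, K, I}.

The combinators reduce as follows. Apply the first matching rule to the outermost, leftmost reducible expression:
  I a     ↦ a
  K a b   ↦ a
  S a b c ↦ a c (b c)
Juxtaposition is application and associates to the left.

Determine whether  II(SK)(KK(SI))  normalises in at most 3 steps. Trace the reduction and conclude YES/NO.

  start: II(SK)(KK(SI))
  [1] I(SK)(KK(SI))
  [2] SK(KK(SI))
  [3] SKK

Answer: YES — reaches normal form SKK in 3 ≤ 3 steps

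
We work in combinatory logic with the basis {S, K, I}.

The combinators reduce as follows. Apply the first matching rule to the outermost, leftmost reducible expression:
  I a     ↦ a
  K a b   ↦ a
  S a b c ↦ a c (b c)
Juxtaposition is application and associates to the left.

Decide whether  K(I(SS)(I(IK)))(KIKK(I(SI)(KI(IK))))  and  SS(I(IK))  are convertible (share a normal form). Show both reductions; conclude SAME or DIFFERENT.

Answer: SAME — A ⇓ SSK, B ⇓ SSK

Reduction:
Term A:
  start: K(I(SS)(I(IK)))(KIKK(I(SI)(KI(IK))))
  [1] I(SS)(I(IK))
  [2] SS(I(IK))
  [3] SS(IK)
  [4] SSK

Term B:
  start: SS(I(IK))
  [1] SS(IK)
  [2] SSK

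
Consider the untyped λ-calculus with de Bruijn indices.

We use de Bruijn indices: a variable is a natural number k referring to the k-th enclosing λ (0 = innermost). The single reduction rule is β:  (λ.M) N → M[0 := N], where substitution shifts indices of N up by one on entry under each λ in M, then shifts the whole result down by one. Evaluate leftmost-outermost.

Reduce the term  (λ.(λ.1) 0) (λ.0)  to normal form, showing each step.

Answer: normal form = λ.0  (in 2 steps)

Derivation:
  start: (λ.(λ.1) 0) (λ.0)
  →1  (λ.λ.0) (λ.0)
  →2  λ.0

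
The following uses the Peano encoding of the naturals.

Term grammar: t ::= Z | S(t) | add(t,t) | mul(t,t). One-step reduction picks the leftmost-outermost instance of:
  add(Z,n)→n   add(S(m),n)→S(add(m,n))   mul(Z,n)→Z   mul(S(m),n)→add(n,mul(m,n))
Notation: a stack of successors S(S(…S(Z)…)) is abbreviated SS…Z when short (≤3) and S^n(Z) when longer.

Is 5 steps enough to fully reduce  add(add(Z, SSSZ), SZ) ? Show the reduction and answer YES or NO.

  start: add(add(Z, SSSZ), SZ)
  step 1: add(SSSZ, SZ)
  step 2: S(add(SSZ, SZ))
  step 3: S(S(add(SZ, SZ)))
  step 4: S(S(S(add(Z, SZ))))
  step 5: S^4(Z)

Answer: YES — reaches normal form S^4(Z) in 5 ≤ 5 steps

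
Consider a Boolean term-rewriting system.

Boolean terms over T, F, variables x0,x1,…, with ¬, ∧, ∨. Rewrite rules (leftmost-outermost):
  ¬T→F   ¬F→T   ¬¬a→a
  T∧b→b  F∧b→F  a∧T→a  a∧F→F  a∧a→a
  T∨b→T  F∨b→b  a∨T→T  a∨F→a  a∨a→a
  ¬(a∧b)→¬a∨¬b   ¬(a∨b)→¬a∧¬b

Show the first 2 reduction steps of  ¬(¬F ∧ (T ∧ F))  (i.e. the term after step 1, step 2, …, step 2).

  start: ¬(¬F ∧ (T ∧ F))
  step 1: ¬¬F ∨ ¬(T ∧ F)
  step 2: F ∨ ¬(T ∧ F)

Answer: after 2 steps: F ∨ ¬(T ∧ F)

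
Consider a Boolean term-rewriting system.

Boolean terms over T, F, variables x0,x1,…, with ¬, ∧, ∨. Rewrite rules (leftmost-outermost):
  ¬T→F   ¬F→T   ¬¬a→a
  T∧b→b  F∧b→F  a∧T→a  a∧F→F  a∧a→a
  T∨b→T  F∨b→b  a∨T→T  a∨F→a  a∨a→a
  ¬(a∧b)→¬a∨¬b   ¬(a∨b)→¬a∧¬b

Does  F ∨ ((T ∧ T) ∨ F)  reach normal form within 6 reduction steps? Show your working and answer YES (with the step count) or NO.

Answer: YES — reaches normal form T in 3 ≤ 6 steps

Reduction:
  start: F ∨ ((T ∧ T) ∨ F)
  →1  (T ∧ T) ∨ F
  →2  T ∧ T
  →3  T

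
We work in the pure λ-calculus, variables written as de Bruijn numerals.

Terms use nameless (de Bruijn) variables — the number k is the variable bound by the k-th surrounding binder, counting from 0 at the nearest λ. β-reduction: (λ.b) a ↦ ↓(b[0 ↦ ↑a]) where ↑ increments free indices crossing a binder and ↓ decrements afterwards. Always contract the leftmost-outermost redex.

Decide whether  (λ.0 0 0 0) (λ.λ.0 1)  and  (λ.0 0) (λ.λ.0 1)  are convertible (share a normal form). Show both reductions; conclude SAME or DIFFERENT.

Answer: SAME — A ⇓ λ.0 (λ.λ.0 1), B ⇓ λ.0 (λ.λ.0 1)

Reduction:
Term A:
  start: (λ.0 0 0 0) (λ.λ.0 1)
  step 1: (λ.λ.0 1) (λ.λ.0 1) (λ.λ.0 1) (λ.λ.0 1)
  step 2: (λ.0 (λ.λ.0 1)) (λ.λ.0 1) (λ.λ.0 1)
  step 3: (λ.λ.0 1) (λ.λ.0 1) (λ.λ.0 1)
  step 4: (λ.0 (λ.λ.0 1)) (λ.λ.0 1)
  step 5: (λ.λ.0 1) (λ.λ.0 1)
  step 6: λ.0 (λ.λ.0 1)

Term B:
  start: (λ.0 0) (λ.λ.0 1)
  step 1: (λ.λ.0 1) (λ.λ.0 1)
  step 2: λ.0 (λ.λ.0 1)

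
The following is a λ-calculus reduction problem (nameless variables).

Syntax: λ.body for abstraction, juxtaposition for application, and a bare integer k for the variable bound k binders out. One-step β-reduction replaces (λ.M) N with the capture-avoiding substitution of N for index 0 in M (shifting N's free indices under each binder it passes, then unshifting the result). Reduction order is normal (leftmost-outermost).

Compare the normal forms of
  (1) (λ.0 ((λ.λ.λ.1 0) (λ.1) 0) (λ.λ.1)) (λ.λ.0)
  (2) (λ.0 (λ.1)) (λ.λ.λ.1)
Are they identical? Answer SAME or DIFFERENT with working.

Answer: SAME — A ⇓ λ.λ.1, B ⇓ λ.λ.1

Derivation:
Term A:
  start: (λ.0 ((λ.λ.λ.1 0) (λ.1) 0) (λ.λ.1)) (λ.λ.0)
  step 1: (λ.λ.0) ((λ.λ.λ.1 0) (λ.λ.λ.0) (λ.λ.0)) (λ.λ.1)
  step 2: (λ.0) (λ.λ.1)
  step 3: λ.λ.1

Term B:
  start: (λ.0 (λ.1)) (λ.λ.λ.1)
  step 1: (λ.λ.λ.1) (λ.λ.λ.λ.1)
  step 2: λ.λ.1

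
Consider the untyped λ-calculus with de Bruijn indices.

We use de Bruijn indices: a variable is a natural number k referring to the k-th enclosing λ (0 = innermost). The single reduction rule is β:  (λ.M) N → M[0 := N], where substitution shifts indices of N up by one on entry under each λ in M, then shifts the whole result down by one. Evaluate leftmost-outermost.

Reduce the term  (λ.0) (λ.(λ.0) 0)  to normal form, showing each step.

Answer: normal form = λ.0  (in 2 steps)

Reduction:
  start: (λ.0) (λ.(λ.0) 0)
  →1  λ.(λ.0) 0
  →2  λ.0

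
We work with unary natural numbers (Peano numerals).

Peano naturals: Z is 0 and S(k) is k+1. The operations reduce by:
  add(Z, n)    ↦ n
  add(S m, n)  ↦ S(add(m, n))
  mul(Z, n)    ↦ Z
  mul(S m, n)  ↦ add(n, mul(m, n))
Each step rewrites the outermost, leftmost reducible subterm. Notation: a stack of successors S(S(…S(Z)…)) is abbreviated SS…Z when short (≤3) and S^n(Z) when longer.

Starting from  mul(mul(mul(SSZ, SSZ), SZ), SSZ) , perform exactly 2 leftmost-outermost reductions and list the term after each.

  start: mul(mul(mul(SSZ, SSZ), SZ), SSZ)
  →1  mul(mul(add(SSZ, mul(SZ, SSZ)), SZ), SSZ)
  →2  mul(mul(S(add(SZ, mul(SZ, SSZ))), SZ), SSZ)

Answer: after 2 steps: mul(mul(S(add(SZ, mul(SZ, SSZ))), SZ), SSZ)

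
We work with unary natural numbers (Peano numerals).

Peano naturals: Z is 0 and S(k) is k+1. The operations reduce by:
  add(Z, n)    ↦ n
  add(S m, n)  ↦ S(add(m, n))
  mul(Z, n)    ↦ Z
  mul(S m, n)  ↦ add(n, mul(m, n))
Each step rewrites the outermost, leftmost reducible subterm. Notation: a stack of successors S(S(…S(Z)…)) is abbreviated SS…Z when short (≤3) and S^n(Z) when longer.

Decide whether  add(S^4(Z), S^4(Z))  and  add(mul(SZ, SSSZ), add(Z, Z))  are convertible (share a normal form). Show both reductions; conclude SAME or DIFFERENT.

Answer: DIFFERENT — A ⇓ S^8(Z), B ⇓ SSSZ

Derivation:
Term A:
  start: add(S^4(Z), S^4(Z))
  [1] S(add(SSSZ, S^4(Z)))
  [2] S(S(add(SSZ, S^4(Z))))
  [3] S(S(S(add(SZ, S^4(Z)))))
  [4] S(S(S(S(add(Z, S^4(Z))))))
  [5] S^8(Z)

Term B:
  start: add(mul(SZ, SSSZ), add(Z, Z))
  [1] add(add(SSSZ, mul(Z, SSSZ)), add(Z, Z))
  [2] add(S(add(SSZ, mul(Z, SSSZ))), add(Z, Z))
  [3] S(add(add(SSZ, mul(Z, SSSZ)), add(Z, Z)))
  [4] S(add(S(add(SZ, mul(Z, SSSZ))), add(Z, Z)))
  [5] S(S(add(add(SZ, mul(Z, SSSZ)), add(Z, Z))))
  [6] S(S(add(S(add(Z, mul(Z, SSSZ))), add(Z, Z))))
  [7] S(S(S(add(add(Z, mul(Z, SSSZ)), add(Z, Z)))))
  [8] S(S(S(add(mul(Z, SSSZ), add(Z, Z)))))
  [9] S(S(S(add(Z, add(Z, Z)))))
  [10] S(S(S(add(Z, Z))))
  [11] SSSZ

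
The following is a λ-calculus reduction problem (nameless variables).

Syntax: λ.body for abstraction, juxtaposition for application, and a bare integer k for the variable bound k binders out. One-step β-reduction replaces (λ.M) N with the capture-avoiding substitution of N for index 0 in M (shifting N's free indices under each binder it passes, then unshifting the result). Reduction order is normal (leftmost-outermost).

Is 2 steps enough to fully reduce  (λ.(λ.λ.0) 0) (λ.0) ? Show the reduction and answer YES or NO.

  start: (λ.(λ.λ.0) 0) (λ.0)
  step 1: (λ.λ.0) (λ.0)
  step 2: λ.0

Answer: YES — reaches normal form λ.0 in 2 ≤ 2 steps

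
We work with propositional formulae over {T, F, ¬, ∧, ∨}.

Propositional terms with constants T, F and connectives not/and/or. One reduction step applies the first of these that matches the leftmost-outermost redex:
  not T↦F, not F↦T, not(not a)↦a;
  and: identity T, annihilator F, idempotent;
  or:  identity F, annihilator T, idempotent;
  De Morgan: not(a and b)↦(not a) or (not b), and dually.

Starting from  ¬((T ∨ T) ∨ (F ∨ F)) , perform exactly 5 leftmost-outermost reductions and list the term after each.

Answer: after 5 steps: F

Reduction:
  start: ¬((T ∨ T) ∨ (F ∨ F))
  step 1: ¬(T ∨ T) ∧ ¬(F ∨ F)
  step 2: (¬T ∧ ¬T) ∧ ¬(F ∨ F)
  step 3: ¬T ∧ ¬(F ∨ F)
  step 4: F ∧ ¬(F ∨ F)
  step 5: F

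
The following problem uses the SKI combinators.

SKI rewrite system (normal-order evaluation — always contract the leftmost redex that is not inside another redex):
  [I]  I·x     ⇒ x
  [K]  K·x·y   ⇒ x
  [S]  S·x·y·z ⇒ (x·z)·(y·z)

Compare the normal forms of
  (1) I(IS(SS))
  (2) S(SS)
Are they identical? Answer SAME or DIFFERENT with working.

Term A:
  start: I(IS(SS))
  step 1: IS(SS)
  step 2: S(SS)

Term B:
  start: S(SS)

Answer: SAME — A ⇓ S(SS), B ⇓ S(SS)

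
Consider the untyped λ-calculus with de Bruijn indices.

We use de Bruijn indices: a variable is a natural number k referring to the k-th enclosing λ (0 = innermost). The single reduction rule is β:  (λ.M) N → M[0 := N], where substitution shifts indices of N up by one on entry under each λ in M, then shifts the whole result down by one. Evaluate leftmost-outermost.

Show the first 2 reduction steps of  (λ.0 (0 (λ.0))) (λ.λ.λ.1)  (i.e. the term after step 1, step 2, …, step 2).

  start: (λ.0 (0 (λ.0))) (λ.λ.λ.1)
  →1  (λ.λ.λ.1) ((λ.λ.λ.1) (λ.0))
  →2  λ.λ.1

Answer: after 2 steps: λ.λ.1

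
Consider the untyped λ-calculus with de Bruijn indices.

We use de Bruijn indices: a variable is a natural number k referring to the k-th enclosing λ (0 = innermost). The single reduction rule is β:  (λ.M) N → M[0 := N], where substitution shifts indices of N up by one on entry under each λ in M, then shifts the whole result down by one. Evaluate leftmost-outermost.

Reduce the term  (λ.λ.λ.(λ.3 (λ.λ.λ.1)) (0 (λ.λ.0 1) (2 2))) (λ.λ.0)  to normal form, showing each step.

  start: (λ.λ.λ.(λ.3 (λ.λ.λ.1)) (0 (λ.λ.0 1) (2 2))) (λ.λ.0)
  →1  λ.λ.(λ.(λ.λ.0) (λ.λ.λ.1)) (0 (λ.λ.0 1) ((λ.λ.0) (λ.λ.0)))
  →2  λ.λ.(λ.λ.0) (λ.λ.λ.1)
  →3  λ.λ.λ.0

Answer: normal form = λ.λ.λ.0  (in 3 steps)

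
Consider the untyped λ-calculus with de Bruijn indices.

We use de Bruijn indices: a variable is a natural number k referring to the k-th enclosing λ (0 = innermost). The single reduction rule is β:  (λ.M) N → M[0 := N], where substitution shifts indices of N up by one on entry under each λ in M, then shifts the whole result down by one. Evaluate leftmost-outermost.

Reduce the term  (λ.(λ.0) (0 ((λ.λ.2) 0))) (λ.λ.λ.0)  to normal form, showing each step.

  start: (λ.(λ.0) (0 ((λ.λ.2) 0))) (λ.λ.λ.0)
  step 1: (λ.0) ((λ.λ.λ.0) ((λ.λ.λ.λ.λ.0) (λ.λ.λ.0)))
  step 2: (λ.λ.λ.0) ((λ.λ.λ.λ.λ.0) (λ.λ.λ.0))
  step 3: λ.λ.0

Answer: normal form = λ.λ.0  (in 3 steps)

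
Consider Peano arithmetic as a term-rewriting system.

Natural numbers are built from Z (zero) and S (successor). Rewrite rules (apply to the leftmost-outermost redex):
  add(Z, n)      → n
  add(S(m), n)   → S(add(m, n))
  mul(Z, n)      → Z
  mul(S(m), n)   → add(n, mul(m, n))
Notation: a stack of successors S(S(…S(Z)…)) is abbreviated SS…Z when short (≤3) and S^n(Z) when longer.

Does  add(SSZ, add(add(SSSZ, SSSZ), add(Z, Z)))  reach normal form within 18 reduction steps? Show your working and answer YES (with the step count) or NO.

  start: add(SSZ, add(add(SSSZ, SSSZ), add(Z, Z)))
  step 1: S(add(SZ, add(add(SSSZ, SSSZ), add(Z, Z))))
  step 2: S(S(add(Z, add(add(SSSZ, SSSZ), add(Z, Z)))))
  step 3: S(S(add(add(SSSZ, SSSZ), add(Z, Z))))
  step 4: S(S(add(S(add(SSZ, SSSZ)), add(Z, Z))))
  step 5: S(S(S(add(add(SSZ, SSSZ), add(Z, Z)))))
  step 6: S(S(S(add(S(add(SZ, SSSZ)), add(Z, Z)))))
  step 7: S(S(S(S(add(add(SZ, SSSZ), add(Z, Z))))))
  step 8: S(S(S(S(add(S(add(Z, SSSZ)), add(Z, Z))))))
  step 9: S(S(S(S(S(add(add(Z, SSSZ), add(Z, Z)))))))
  step 10: S(S(S(S(S(add(SSSZ, add(Z, Z)))))))
  step 11: S(S(S(S(S(S(add(SSZ, add(Z, Z))))))))
  step 12: S(S(S(S(S(S(S(add(SZ, add(Z, Z)))))))))
  step 13: S(S(S(S(S(S(S(S(add(Z, add(Z, Z))))))))))
  step 14: S(S(S(S(S(S(S(S(add(Z, Z)))))))))
  step 15: S^8(Z)

Answer: YES — reaches normal form S^8(Z) in 15 ≤ 18 steps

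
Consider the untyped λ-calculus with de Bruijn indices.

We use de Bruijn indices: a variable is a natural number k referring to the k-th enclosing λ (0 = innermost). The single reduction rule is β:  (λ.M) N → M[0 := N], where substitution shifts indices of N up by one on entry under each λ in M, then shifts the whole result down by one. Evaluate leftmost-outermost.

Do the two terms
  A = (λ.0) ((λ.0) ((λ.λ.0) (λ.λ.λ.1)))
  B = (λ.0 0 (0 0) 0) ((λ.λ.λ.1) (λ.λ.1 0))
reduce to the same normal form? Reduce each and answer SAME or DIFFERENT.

Answer: DIFFERENT — A ⇓ λ.0, B ⇓ λ.λ.λ.1

Derivation:
Term A:
  start: (λ.0) ((λ.0) ((λ.λ.0) (λ.λ.λ.1)))
  →1  (λ.0) ((λ.λ.0) (λ.λ.λ.1))
  →2  (λ.λ.0) (λ.λ.λ.1)
  →3  λ.0

Term B:
  start: (λ.0 0 (0 0) 0) ((λ.λ.λ.1) (λ.λ.1 0))
  →1  (λ.λ.λ.1) (λ.λ.1 0) ((λ.λ.λ.1) (λ.λ.1 0)) ((λ.λ.λ.1) (λ.λ.1 0) ((λ.λ.λ.1) (λ.λ.1 0))) ((λ.λ.λ.1) (λ.λ.1 0))
  →2  (λ.λ.1) ((λ.λ.λ.1) (λ.λ.1 0)) ((λ.λ.λ.1) (λ.λ.1 0) ((λ.λ.λ.1) (λ.λ.1 0))) ((λ.λ.λ.1) (λ.λ.1 0))
  →3  (λ.(λ.λ.λ.1) (λ.λ.1 0)) ((λ.λ.λ.1) (λ.λ.1 0) ((λ.λ.λ.1) (λ.λ.1 0))) ((λ.λ.λ.1) (λ.λ.1 0))
  →4  (λ.λ.λ.1) (λ.λ.1 0) ((λ.λ.λ.1) (λ.λ.1 0))
  →5  (λ.λ.1) ((λ.λ.λ.1) (λ.λ.1 0))
  →6  λ.(λ.λ.λ.1) (λ.λ.1 0)
  →7  λ.λ.λ.1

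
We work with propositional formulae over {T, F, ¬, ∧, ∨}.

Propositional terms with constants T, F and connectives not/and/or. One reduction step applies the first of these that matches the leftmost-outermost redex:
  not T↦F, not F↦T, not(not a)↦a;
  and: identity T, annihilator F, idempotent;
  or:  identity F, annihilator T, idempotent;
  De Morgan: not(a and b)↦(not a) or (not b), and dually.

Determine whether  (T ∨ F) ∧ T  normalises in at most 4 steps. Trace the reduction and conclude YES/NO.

Answer: YES — reaches normal form T in 2 ≤ 4 steps

Working:
  start: (T ∨ F) ∧ T
  step 1: T ∨ F
  step 2: T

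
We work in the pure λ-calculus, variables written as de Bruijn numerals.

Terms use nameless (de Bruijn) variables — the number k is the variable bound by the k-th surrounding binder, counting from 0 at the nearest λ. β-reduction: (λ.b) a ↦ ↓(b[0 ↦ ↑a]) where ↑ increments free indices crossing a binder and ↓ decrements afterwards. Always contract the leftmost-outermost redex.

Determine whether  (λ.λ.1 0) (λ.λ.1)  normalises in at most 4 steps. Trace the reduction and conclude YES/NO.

Answer: YES — reaches normal form λ.λ.1 in 2 ≤ 4 steps

Working:
  start: (λ.λ.1 0) (λ.λ.1)
  step 1: λ.(λ.λ.1) 0
  step 2: λ.λ.1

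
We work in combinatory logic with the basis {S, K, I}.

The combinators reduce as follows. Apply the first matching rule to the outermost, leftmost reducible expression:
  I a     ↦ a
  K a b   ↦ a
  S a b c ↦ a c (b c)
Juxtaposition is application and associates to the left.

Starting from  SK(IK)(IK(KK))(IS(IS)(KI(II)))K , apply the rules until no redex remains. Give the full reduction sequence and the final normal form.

  start: SK(IK)(IK(KK))(IS(IS)(KI(II)))K
  step 1: K(IK(KK))(IK(IK(KK)))(IS(IS)(KI(II)))K
  step 2: IK(KK)(IS(IS)(KI(II)))K
  step 3: K(KK)(IS(IS)(KI(II)))K
  step 4: KKK
  step 5: K

Answer: normal form = K  (in 5 steps)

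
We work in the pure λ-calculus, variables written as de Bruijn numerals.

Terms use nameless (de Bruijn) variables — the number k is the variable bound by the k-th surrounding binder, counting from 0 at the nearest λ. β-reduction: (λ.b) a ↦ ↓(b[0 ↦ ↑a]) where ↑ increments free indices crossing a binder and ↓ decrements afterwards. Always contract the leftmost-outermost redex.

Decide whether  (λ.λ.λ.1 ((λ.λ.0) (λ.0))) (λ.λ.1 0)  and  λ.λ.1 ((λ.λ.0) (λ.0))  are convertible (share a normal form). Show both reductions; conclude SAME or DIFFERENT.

Term A:
  start: (λ.λ.λ.1 ((λ.λ.0) (λ.0))) (λ.λ.1 0)
  →1  λ.λ.1 ((λ.λ.0) (λ.0))
  →2  λ.λ.1 (λ.0)

Term B:
  start: λ.λ.1 ((λ.λ.0) (λ.0))
  →1  λ.λ.1 (λ.0)

Answer: SAME — A ⇓ λ.λ.1 (λ.0), B ⇓ λ.λ.1 (λ.0)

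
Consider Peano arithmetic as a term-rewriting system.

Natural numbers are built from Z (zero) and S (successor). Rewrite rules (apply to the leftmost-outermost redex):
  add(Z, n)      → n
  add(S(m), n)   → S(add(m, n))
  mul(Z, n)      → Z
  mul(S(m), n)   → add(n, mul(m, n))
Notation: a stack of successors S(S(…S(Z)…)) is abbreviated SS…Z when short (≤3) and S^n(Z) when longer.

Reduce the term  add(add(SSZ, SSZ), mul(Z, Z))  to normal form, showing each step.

  start: add(add(SSZ, SSZ), mul(Z, Z))
  step 1: add(S(add(SZ, SSZ)), mul(Z, Z))
  step 2: S(add(add(SZ, SSZ), mul(Z, Z)))
  step 3: S(add(S(add(Z, SSZ)), mul(Z, Z)))
  step 4: S(S(add(add(Z, SSZ), mul(Z, Z))))
  step 5: S(S(add(SSZ, mul(Z, Z))))
  step 6: S(S(S(add(SZ, mul(Z, Z)))))
  step 7: S(S(S(S(add(Z, mul(Z, Z))))))
  step 8: S(S(S(S(mul(Z, Z)))))
  step 9: S^4(Z)

Answer: normal form = S^4(Z)  (in 9 steps)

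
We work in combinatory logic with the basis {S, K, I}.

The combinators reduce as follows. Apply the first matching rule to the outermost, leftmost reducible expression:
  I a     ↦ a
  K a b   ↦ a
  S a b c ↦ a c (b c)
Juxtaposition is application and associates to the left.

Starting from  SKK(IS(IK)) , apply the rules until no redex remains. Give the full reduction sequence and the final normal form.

  start: SKK(IS(IK))
  [1] K(IS(IK))(K(IS(IK)))
  [2] IS(IK)
  [3] S(IK)
  [4] SK

Answer: normal form = SK  (in 4 steps)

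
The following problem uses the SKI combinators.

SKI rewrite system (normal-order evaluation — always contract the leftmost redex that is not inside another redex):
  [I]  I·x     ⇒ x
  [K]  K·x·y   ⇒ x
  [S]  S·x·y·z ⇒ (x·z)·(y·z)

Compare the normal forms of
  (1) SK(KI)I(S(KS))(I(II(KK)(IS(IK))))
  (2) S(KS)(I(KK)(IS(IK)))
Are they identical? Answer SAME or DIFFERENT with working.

Term A:
  start: SK(KI)I(S(KS))(I(II(KK)(IS(IK))))
  [1] KI(KII)(S(KS))(I(II(KK)(IS(IK))))
  [2] I(S(KS))(I(II(KK)(IS(IK))))
  [3] S(KS)(I(II(KK)(IS(IK))))
  [4] S(KS)(II(KK)(IS(IK)))
  [5] S(KS)(I(KK)(IS(IK)))
  [6] S(KS)(KK(IS(IK)))
  [7] S(KS)K

Term B:
  start: S(KS)(I(KK)(IS(IK)))
  [1] S(KS)(KK(IS(IK)))
  [2] S(KS)K

Answer: SAME — A ⇓ S(KS)K, B ⇓ S(KS)K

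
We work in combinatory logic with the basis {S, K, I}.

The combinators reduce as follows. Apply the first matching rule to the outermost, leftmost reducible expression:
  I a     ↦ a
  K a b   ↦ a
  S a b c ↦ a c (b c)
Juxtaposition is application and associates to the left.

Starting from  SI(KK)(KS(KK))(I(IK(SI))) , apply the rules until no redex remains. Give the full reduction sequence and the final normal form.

  start: SI(KK)(KS(KK))(I(IK(SI)))
  →1  I(KS(KK))(KK(KS(KK)))(I(IK(SI)))
  →2  KS(KK)(KK(KS(KK)))(I(IK(SI)))
  →3  S(KK(KS(KK)))(I(IK(SI)))
  →4  SK(I(IK(SI)))
  →5  SK(IK(SI))
  →6  SK(K(SI))

Answer: normal form = SK(K(SI))  (in 6 steps)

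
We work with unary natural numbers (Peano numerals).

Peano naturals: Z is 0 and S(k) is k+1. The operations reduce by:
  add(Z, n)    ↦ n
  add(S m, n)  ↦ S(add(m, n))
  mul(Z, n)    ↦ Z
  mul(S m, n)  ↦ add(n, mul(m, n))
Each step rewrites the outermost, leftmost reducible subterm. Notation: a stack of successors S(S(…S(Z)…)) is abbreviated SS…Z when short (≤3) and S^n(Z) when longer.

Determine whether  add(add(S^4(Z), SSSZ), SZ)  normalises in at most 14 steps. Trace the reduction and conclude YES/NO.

Answer: YES — reaches normal form S^8(Z) in 13 ≤ 14 steps

Working:
  start: add(add(S^4(Z), SSSZ), SZ)
  [1] add(S(add(SSSZ, SSSZ)), SZ)
  [2] S(add(add(SSSZ, SSSZ), SZ))
  [3] S(add(S(add(SSZ, SSSZ)), SZ))
  [4] S(S(add(add(SSZ, SSSZ), SZ)))
  [5] S(S(add(S(add(SZ, SSSZ)), SZ)))
  [6] S(S(S(add(add(SZ, SSSZ), SZ))))
  [7] S(S(S(add(S(add(Z, SSSZ)), SZ))))
  [8] S(S(S(S(add(add(Z, SSSZ), SZ)))))
  [9] S(S(S(S(add(SSSZ, SZ)))))
  [10] S(S(S(S(S(add(SSZ, SZ))))))
  [11] S(S(S(S(S(S(add(SZ, SZ)))))))
  [12] S(S(S(S(S(S(S(add(Z, SZ))))))))
  [13] S^8(Z)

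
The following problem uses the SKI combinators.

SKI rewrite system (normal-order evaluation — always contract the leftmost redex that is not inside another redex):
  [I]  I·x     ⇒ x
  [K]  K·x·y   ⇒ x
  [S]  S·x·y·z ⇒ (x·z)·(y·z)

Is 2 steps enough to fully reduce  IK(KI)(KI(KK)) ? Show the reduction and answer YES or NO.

Answer: YES — reaches normal form KI in 2 ≤ 2 steps

Reduction:
  start: IK(KI)(KI(KK))
  →1  K(KI)(KI(KK))
  →2  KI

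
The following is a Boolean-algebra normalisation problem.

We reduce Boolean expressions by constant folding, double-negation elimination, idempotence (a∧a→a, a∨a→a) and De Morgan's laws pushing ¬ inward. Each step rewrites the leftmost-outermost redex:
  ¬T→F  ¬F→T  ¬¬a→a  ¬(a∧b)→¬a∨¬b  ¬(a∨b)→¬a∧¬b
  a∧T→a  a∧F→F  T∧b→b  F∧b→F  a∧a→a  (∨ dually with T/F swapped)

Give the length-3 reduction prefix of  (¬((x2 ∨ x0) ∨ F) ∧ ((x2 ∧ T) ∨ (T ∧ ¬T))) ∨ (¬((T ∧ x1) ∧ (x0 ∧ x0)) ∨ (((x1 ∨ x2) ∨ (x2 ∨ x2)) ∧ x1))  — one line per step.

Answer: after 3 steps: (((¬x2 ∧ ¬x0) ∧ T) ∧ ((x2 ∧ T) ∨ (T ∧ ¬T))) ∨ (¬((T ∧ x1) ∧ (x0 ∧ x0)) ∨ (((x1 ∨ x2) ∨ (x2 ∨ x2)) ∧ x1))

Reduction:
  start: (¬((x2 ∨ x0) ∨ F) ∧ ((x2 ∧ T) ∨ (T ∧ ¬T))) ∨ (¬((T ∧ x1) ∧ (x0 ∧ x0)) ∨ (((x1 ∨ x2) ∨ (x2 ∨ x2)) ∧ x1))
  [1] ((¬(x2 ∨ x0) ∧ ¬F) ∧ ((x2 ∧ T) ∨ (T ∧ ¬T))) ∨ (¬((T ∧ x1) ∧ (x0 ∧ x0)) ∨ (((x1 ∨ x2) ∨ (x2 ∨ x2)) ∧ x1))
  [2] (((¬x2 ∧ ¬x0) ∧ ¬F) ∧ ((x2 ∧ T) ∨ (T ∧ ¬T))) ∨ (¬((T ∧ x1) ∧ (x0 ∧ x0)) ∨ (((x1 ∨ x2) ∨ (x2 ∨ x2)) ∧ x1))
  [3] (((¬x2 ∧ ¬x0) ∧ T) ∧ ((x2 ∧ T) ∨ (T ∧ ¬T))) ∨ (¬((T ∧ x1) ∧ (x0 ∧ x0)) ∨ (((x1 ∨ x2) ∨ (x2 ∨ x2)) ∧ x1))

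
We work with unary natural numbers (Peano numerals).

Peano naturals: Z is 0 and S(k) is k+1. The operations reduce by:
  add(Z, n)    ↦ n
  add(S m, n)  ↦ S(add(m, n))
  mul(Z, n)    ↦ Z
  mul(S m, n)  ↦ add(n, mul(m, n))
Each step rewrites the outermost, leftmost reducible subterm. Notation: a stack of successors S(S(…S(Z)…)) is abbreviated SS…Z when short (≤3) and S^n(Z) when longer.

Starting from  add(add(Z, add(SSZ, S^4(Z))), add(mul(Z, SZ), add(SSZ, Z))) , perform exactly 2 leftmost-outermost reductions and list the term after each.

Answer: after 2 steps: add(S(add(SZ, S^4(Z))), add(mul(Z, SZ), add(SSZ, Z)))

Working:
  start: add(add(Z, add(SSZ, S^4(Z))), add(mul(Z, SZ), add(SSZ, Z)))
  →1  add(add(SSZ, S^4(Z)), add(mul(Z, SZ), add(SSZ, Z)))
  →2  add(S(add(SZ, S^4(Z))), add(mul(Z, SZ), add(SSZ, Z)))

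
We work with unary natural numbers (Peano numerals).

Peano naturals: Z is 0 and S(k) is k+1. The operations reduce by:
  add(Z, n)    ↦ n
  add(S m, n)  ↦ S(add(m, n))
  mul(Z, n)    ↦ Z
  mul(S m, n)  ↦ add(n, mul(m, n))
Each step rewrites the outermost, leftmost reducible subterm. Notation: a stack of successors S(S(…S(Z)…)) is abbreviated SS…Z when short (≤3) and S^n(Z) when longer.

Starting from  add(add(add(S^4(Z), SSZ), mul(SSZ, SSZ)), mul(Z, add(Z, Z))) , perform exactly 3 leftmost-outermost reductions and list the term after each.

Answer: after 3 steps: S(add(add(add(SSSZ, SSZ), mul(SSZ, SSZ)), mul(Z, add(Z, Z))))

Reduction:
  start: add(add(add(S^4(Z), SSZ), mul(SSZ, SSZ)), mul(Z, add(Z, Z)))
  →1  add(add(S(add(SSSZ, SSZ)), mul(SSZ, SSZ)), mul(Z, add(Z, Z)))
  →2  add(S(add(add(SSSZ, SSZ), mul(SSZ, SSZ))), mul(Z, add(Z, Z)))
  →3  S(add(add(add(SSSZ, SSZ), mul(SSZ, SSZ)), mul(Z, add(Z, Z))))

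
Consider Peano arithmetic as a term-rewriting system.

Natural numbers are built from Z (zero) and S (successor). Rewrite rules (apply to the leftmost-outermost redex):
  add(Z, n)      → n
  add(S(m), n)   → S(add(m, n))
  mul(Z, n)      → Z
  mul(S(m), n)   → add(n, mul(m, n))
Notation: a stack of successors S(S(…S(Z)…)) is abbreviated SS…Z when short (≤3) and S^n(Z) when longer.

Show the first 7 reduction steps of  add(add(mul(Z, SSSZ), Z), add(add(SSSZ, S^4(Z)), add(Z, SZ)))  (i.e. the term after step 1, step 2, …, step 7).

Answer: after 7 steps: S(S(add(add(SZ, S^4(Z)), add(Z, SZ))))

Derivation:
  start: add(add(mul(Z, SSSZ), Z), add(add(SSSZ, S^4(Z)), add(Z, SZ)))
  [1] add(add(Z, Z), add(add(SSSZ, S^4(Z)), add(Z, SZ)))
  [2] add(Z, add(add(SSSZ, S^4(Z)), add(Z, SZ)))
  [3] add(add(SSSZ, S^4(Z)), add(Z, SZ))
  [4] add(S(add(SSZ, S^4(Z))), add(Z, SZ))
  [5] S(add(add(SSZ, S^4(Z)), add(Z, SZ)))
  [6] S(add(S(add(SZ, S^4(Z))), add(Z, SZ)))
  [7] S(S(add(add(SZ, S^4(Z)), add(Z, SZ))))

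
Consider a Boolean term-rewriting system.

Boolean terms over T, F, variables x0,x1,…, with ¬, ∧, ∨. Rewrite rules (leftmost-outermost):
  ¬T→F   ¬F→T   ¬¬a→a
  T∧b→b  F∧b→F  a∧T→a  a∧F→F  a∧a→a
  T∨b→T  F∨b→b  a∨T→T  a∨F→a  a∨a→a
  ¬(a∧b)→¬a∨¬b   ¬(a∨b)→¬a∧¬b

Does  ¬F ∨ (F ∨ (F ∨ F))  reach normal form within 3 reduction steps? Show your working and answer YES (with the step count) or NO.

  start: ¬F ∨ (F ∨ (F ∨ F))
  [1] T ∨ (F ∨ (F ∨ F))
  [2] T

Answer: YES — reaches normal form T in 2 ≤ 3 steps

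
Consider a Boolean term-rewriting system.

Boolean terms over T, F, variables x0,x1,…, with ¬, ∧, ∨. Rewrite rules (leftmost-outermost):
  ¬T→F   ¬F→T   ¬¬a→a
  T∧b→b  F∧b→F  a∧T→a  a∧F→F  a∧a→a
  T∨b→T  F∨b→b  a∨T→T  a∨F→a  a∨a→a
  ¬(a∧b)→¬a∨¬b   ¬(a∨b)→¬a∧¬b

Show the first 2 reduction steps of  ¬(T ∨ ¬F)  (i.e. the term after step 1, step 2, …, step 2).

Answer: after 2 steps: F ∧ ¬¬F

Derivation:
  start: ¬(T ∨ ¬F)
  step 1: ¬T ∧ ¬¬F
  step 2: F ∧ ¬¬F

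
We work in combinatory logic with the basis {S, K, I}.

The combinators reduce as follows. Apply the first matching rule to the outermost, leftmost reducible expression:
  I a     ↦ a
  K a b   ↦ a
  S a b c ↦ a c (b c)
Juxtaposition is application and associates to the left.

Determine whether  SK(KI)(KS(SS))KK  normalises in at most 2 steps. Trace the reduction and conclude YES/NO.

Answer: NO — after 2 steps the term is KS(SS)KK, not yet normal

Derivation:
  start: SK(KI)(KS(SS))KK
  step 1: K(KS(SS))(KI(KS(SS)))KK
  step 2: KS(SS)KK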